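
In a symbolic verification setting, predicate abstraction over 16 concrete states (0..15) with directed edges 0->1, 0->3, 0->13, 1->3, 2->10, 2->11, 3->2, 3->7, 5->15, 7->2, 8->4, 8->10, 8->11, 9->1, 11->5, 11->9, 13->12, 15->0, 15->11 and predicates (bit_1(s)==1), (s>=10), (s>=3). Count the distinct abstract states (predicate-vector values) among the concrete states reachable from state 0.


BFS from 0:
Concrete reachable: {0, 1, 2, 3, 5, 7, 9, 10, 11, 12, 13, 15}
Abstract via predicates (bit_1(s)==1), (s>=10), (s>=3):
  (0,0,0) <- {0, 1}
  (0,0,1) <- {5, 9}
  (0,1,1) <- {12, 13}
  (1,0,0) <- {2}
  (1,0,1) <- {3, 7}
  (1,1,1) <- {10, 11, 15}
Distinct abstract states = 6

6


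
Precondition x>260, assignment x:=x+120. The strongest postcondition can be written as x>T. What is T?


Formula: sp(P, x:=E) = exists old_x. (x = E[old_x/x]) AND P[old_x/x] (old_x is the value of x before the assignment; eliminate old_x by solving x = E[old_x/x] for old_x)
Step 1: Precondition P: x>260, i.e. old_x > 260
Step 2: Assignment gives x = old_x + 120, so old_x = x - 120
Step 3: Substitute into P: x - 120 > 260
Step 4: Simplify: x > 260+120 = 380

380


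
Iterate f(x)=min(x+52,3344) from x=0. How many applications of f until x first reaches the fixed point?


Step 1: x=0, cap=3344, increment=52
Step 2: x grows by 52 each step until capped at 3344; fixed point is x=3344
Step 3: iterations = ceil(3344/52) = 65

65


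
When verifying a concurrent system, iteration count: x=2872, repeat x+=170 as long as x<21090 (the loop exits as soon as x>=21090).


Step 1: x goes from 2872 toward 21090 by 170; the body runs while x<21090, so iterations = ceil((bound-start)/step)
Step 2: Distance=18218
Step 3: ceil(18218/170)=108

108


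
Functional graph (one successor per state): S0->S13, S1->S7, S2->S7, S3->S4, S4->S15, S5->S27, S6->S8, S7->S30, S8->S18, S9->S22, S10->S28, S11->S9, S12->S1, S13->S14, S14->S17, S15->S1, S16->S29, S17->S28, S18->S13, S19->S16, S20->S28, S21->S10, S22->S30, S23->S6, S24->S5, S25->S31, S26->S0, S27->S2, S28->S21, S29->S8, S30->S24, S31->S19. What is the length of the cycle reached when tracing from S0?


Trace from S0 until a state repeats:
  S0 -> S13 -> S14 -> S17 -> S28 -> S21 -> S10 -> S28
S28 first seen at step 4, revisited at step 7.
Cycle length = 7 - 4 = 3

3


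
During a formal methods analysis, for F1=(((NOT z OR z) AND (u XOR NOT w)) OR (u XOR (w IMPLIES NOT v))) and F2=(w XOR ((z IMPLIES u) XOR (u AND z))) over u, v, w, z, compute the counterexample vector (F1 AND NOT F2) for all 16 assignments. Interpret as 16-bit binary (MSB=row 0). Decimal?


F1 = (((NOT z OR z) AND (u XOR NOT w)) OR (u XOR (w IMPLIES NOT v)))
F2 = (w XOR ((z IMPLIES u) XOR (u AND z)))
Counterexample to F1=>F2 is where F1=1 and F2=0.
Evaluate each row (bits = u,v,w,z, MSB first):
  row 0 [0000]: F1=1 F2=1 -> F1&~F2 -> 0
  row 1 [0001]: F1=1 F2=0 -> F1&~F2 -> 1
  row 2 [0010]: F1=1 F2=0 -> F1&~F2 -> 1
  row 3 [0011]: F1=1 F2=1 -> F1&~F2 -> 0
  row 4 [0100]: F1=1 F2=1 -> F1&~F2 -> 0
  row 5 [0101]: F1=1 F2=0 -> F1&~F2 -> 1
  row 6 [0110]: F1=0 F2=0 -> F1&~F2 -> 0
  row 7 [0111]: F1=0 F2=1 -> F1&~F2 -> 0
  row 8 [1000]: F1=0 F2=1 -> F1&~F2 -> 0
  row 9 [1001]: F1=0 F2=0 -> F1&~F2 -> 0
  row 10 [1010]: F1=1 F2=0 -> F1&~F2 -> 1
  row 11 [1011]: F1=1 F2=1 -> F1&~F2 -> 0
  row 12 [1100]: F1=0 F2=1 -> F1&~F2 -> 0
  row 13 [1101]: F1=0 F2=0 -> F1&~F2 -> 0
  row 14 [1110]: F1=1 F2=0 -> F1&~F2 -> 1
  row 15 [1111]: F1=1 F2=1 -> F1&~F2 -> 0
Full result column, 4 rows per line (u,v fixed per line; w,z runs 00..11 left to right):
  rows 0-3 [u,v=00]: 0110  = hex 6
  rows 4-7 [u,v=01]: 0100  = hex 4
  rows 8-11 [u,v=10]: 0010  = hex 2
  rows 12-15 [u,v=11]: 0010  = hex 2
Counterexample vector (row 0 .. row 15) = 0110010000100010
Output column grouped in 4s = 0110 0100 0010 0010 = 0x6422
Convert to decimal digit by digit (value = value*16 + digit):
  6 -> 6
  6*16 + 4 = 100
  100*16 + 2 = 1602
  1602*16 + 2 = 25634
Decimal = 25634

25634


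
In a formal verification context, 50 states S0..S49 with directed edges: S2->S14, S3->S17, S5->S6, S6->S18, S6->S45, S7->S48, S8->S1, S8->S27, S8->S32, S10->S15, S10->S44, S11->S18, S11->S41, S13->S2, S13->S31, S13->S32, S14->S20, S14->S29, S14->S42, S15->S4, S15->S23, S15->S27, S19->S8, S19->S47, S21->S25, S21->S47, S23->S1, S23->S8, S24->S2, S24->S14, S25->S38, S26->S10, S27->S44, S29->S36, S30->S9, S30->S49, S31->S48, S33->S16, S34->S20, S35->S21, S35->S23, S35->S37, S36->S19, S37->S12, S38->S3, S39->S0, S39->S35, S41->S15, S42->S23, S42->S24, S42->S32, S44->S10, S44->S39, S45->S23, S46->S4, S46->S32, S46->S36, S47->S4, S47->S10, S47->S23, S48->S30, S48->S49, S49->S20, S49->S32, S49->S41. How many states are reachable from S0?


BFS from S0:
  layer 0: {S0}
Reachable set: {S0}
Count = 1

1


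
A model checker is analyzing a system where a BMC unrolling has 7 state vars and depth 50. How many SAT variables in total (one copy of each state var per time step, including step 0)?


BMC unrolls to depth k, creating one copy of each state var for steps 0..k.
Step count = 50 + 1 = 51 (steps 0 through 50)
Vars per step = 7
Total = 7 * 51 = 357

357


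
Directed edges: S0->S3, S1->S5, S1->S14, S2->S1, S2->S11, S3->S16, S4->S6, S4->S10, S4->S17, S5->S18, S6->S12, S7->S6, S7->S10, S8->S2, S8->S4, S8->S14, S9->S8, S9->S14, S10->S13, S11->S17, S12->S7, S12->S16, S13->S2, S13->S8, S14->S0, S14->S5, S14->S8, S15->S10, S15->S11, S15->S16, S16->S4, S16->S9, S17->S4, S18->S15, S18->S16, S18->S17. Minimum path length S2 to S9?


BFS layer-by-layer from S2:
  dist 0: {S2}
  dist 1: {S1, S11}
  dist 2: {S5, S14, S17}
  dist 3: {S0, S4, S8, S18}
  dist 4: {S3, S6, S10, S15, S16}
  dist 5: {S9, S12, S13}
  -> S9 reached at distance 5
Shortest path length = 5

5


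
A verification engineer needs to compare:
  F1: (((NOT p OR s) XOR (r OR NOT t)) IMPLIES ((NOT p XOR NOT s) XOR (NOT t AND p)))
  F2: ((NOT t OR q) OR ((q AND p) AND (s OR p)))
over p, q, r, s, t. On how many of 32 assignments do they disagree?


F1 = (((NOT p OR s) XOR (r OR NOT t)) IMPLIES ((NOT p XOR NOT s) XOR (NOT t AND p)))
F2 = ((NOT t OR q) OR ((q AND p) AND (s OR p)))
Evaluate both on each of 32 rows (bits = p,q,r,s,t):
  row 0 [00000]: F1=1 F2=1 -> 0
  row 1 [00001]: F1=0 F2=0 -> 0
  row 2 [00010]: F1=1 F2=1 -> 0
  row 3 [00011]: F1=1 F2=0 (differ) -> 1
  row 4 [00100]: F1=1 F2=1 -> 0
  row 5 [00101]: F1=1 F2=0 (differ) -> 1
  row 6 [00110]: F1=1 F2=1 -> 0
  row 7 [00111]: F1=1 F2=0 (differ) -> 1
  row 8 [01000]: F1=1 F2=1 -> 0
  row 9 [01001]: F1=0 F2=1 (differ) -> 1
  row 10 [01010]: F1=1 F2=1 -> 0
  row 11 [01011]: F1=1 F2=1 -> 0
  row 12 [01100]: F1=1 F2=1 -> 0
  row 13 [01101]: F1=1 F2=1 -> 0
  row 14 [01110]: F1=1 F2=1 -> 0
  row 15 [01111]: F1=1 F2=1 -> 0
  row 16 [10000]: F1=0 F2=1 (differ) -> 1
  row 17 [10001]: F1=1 F2=0 (differ) -> 1
  row 18 [10010]: F1=1 F2=1 -> 0
  row 19 [10011]: F1=0 F2=0 -> 0
  row 20 [10100]: F1=0 F2=1 (differ) -> 1
  row 21 [10101]: F1=1 F2=0 (differ) -> 1
  row 22 [10110]: F1=1 F2=1 -> 0
  row 23 [10111]: F1=1 F2=0 (differ) -> 1
  row 24 [11000]: F1=0 F2=1 (differ) -> 1
  row 25 [11001]: F1=1 F2=1 -> 0
  row 26 [11010]: F1=1 F2=1 -> 0
  row 27 [11011]: F1=0 F2=1 (differ) -> 1
  row 28 [11100]: F1=0 F2=1 (differ) -> 1
  row 29 [11101]: F1=1 F2=1 -> 0
  row 30 [11110]: F1=1 F2=1 -> 0
  row 31 [11111]: F1=1 F2=1 -> 0
Full result column, 8 rows per line (p,q fixed per line; r,s,t runs 000..111 left to right):
  rows 0-7 [p,q=00]: 00010101  (ones: 3)
  rows 8-15 [p,q=01]: 01000000  (ones: 1)
  rows 16-23 [p,q=10]: 11001101  (ones: 5)
  rows 24-31 [p,q=11]: 10011000  (ones: 3)
Disagreements = 3+1+5+3 = 12

12


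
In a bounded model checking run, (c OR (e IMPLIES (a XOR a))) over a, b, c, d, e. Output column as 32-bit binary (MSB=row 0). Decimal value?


Formula: (c OR (e IMPLIES (a XOR a))) over a, b, c, d, e (32 rows)
Evaluate each row (bits = a,b,c,d,e, MSB first):
  row 0 [00000]: (0 OR (0 IMPLIES (0 XOR 0))) -> 1
  row 1 [00001]: (0 OR (1 IMPLIES (0 XOR 0))) -> 0
  row 2 [00010]: (0 OR (0 IMPLIES (0 XOR 0))) -> 1
  row 3 [00011]: (0 OR (1 IMPLIES (0 XOR 0))) -> 0
  row 4 [00100]: (1 OR (0 IMPLIES (0 XOR 0))) -> 1
  row 5 [00101]: (1 OR (1 IMPLIES (0 XOR 0))) -> 1
  row 6 [00110]: (1 OR (0 IMPLIES (0 XOR 0))) -> 1
  row 7 [00111]: (1 OR (1 IMPLIES (0 XOR 0))) -> 1
  row 8 [01000]: (0 OR (0 IMPLIES (0 XOR 0))) -> 1
  row 9 [01001]: (0 OR (1 IMPLIES (0 XOR 0))) -> 0
  row 10 [01010]: (0 OR (0 IMPLIES (0 XOR 0))) -> 1
  row 11 [01011]: (0 OR (1 IMPLIES (0 XOR 0))) -> 0
  row 12 [01100]: (1 OR (0 IMPLIES (0 XOR 0))) -> 1
  row 13 [01101]: (1 OR (1 IMPLIES (0 XOR 0))) -> 1
  row 14 [01110]: (1 OR (0 IMPLIES (0 XOR 0))) -> 1
  row 15 [01111]: (1 OR (1 IMPLIES (0 XOR 0))) -> 1
  row 16 [10000]: (0 OR (0 IMPLIES (1 XOR 1))) -> 1
  row 17 [10001]: (0 OR (1 IMPLIES (1 XOR 1))) -> 0
  row 18 [10010]: (0 OR (0 IMPLIES (1 XOR 1))) -> 1
  row 19 [10011]: (0 OR (1 IMPLIES (1 XOR 1))) -> 0
  row 20 [10100]: (1 OR (0 IMPLIES (1 XOR 1))) -> 1
  row 21 [10101]: (1 OR (1 IMPLIES (1 XOR 1))) -> 1
  row 22 [10110]: (1 OR (0 IMPLIES (1 XOR 1))) -> 1
  row 23 [10111]: (1 OR (1 IMPLIES (1 XOR 1))) -> 1
  row 24 [11000]: (0 OR (0 IMPLIES (1 XOR 1))) -> 1
  row 25 [11001]: (0 OR (1 IMPLIES (1 XOR 1))) -> 0
  row 26 [11010]: (0 OR (0 IMPLIES (1 XOR 1))) -> 1
  row 27 [11011]: (0 OR (1 IMPLIES (1 XOR 1))) -> 0
  row 28 [11100]: (1 OR (0 IMPLIES (1 XOR 1))) -> 1
  row 29 [11101]: (1 OR (1 IMPLIES (1 XOR 1))) -> 1
  row 30 [11110]: (1 OR (0 IMPLIES (1 XOR 1))) -> 1
  row 31 [11111]: (1 OR (1 IMPLIES (1 XOR 1))) -> 1
Full result column, 4 rows per line (a,b,c fixed per line; d,e runs 00..11 left to right):
  rows 0-3 [a,b,c=000]: 1010  = hex A
  rows 4-7 [a,b,c=001]: 1111  = hex F
  rows 8-11 [a,b,c=010]: 1010  = hex A
  rows 12-15 [a,b,c=011]: 1111  = hex F
  rows 16-19 [a,b,c=100]: 1010  = hex A
  rows 20-23 [a,b,c=101]: 1111  = hex F
  rows 24-27 [a,b,c=110]: 1010  = hex A
  rows 28-31 [a,b,c=111]: 1111  = hex F
Output column (row 0 .. row 31) = 10101111101011111010111110101111
Output column grouped in 4s = 1010 1111 1010 1111 1010 1111 1010 1111 = 0xAFAFAFAF
Convert to decimal digit by digit (value = value*16 + digit):
  A -> 10
  10*16 + 15 (F) = 175
  175*16 + 10 (A) = 2810
  2810*16 + 15 (F) = 44975
  44975*16 + 10 (A) = 719610
  719610*16 + 15 (F) = 11513775
  11513775*16 + 10 (A) = 184220410
  184220410*16 + 15 (F) = 2947526575
Decimal = 2947526575

2947526575


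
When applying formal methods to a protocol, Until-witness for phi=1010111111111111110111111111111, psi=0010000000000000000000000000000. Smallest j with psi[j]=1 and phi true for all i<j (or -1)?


(phi U psi) at 0: need smallest j with psi[j]=1 and phi[i]=1 for all i in [0,j).
Scan from step 0:
  step 0: phi=1, psi=0 -> continue
  step 1: phi=0 -> phi-prefix broken from here
  step 2: psi=1 but phi already failed -> not a witness
  end of trace: no witness -> -1
Witness step = -1

-1


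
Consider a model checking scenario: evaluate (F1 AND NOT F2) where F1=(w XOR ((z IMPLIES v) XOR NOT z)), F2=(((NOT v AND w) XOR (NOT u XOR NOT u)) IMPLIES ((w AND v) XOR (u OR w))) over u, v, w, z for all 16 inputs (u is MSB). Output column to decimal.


F1 = (w XOR ((z IMPLIES v) XOR NOT z))
F2 = (((NOT v AND w) XOR (NOT u XOR NOT u)) IMPLIES ((w AND v) XOR (u OR w)))
Counterexample to F1=>F2 is where F1=1 and F2=0.
Evaluate each row (bits = u,v,w,z, MSB first):
  row 0 [0000]: F1=0 F2=1 -> F1&~F2 -> 0
  row 1 [0001]: F1=0 F2=1 -> F1&~F2 -> 0
  row 2 [0010]: F1=1 F2=1 -> F1&~F2 -> 0
  row 3 [0011]: F1=1 F2=1 -> F1&~F2 -> 0
  row 4 [0100]: F1=0 F2=1 -> F1&~F2 -> 0
  row 5 [0101]: F1=1 F2=1 -> F1&~F2 -> 0
  row 6 [0110]: F1=1 F2=1 -> F1&~F2 -> 0
  row 7 [0111]: F1=0 F2=1 -> F1&~F2 -> 0
  row 8 [1000]: F1=0 F2=1 -> F1&~F2 -> 0
  row 9 [1001]: F1=0 F2=1 -> F1&~F2 -> 0
  row 10 [1010]: F1=1 F2=1 -> F1&~F2 -> 0
  row 11 [1011]: F1=1 F2=1 -> F1&~F2 -> 0
  row 12 [1100]: F1=0 F2=1 -> F1&~F2 -> 0
  row 13 [1101]: F1=1 F2=1 -> F1&~F2 -> 0
  row 14 [1110]: F1=1 F2=1 -> F1&~F2 -> 0
  row 15 [1111]: F1=0 F2=1 -> F1&~F2 -> 0
Full result column, 4 rows per line (u,v fixed per line; w,z runs 00..11 left to right):
  rows 0-3 [u,v=00]: 0000  = hex 0
  rows 4-7 [u,v=01]: 0000  = hex 0
  rows 8-11 [u,v=10]: 0000  = hex 0
  rows 12-15 [u,v=11]: 0000  = hex 0
Counterexample vector (row 0 .. row 15) = 0000000000000000
Output column grouped in 4s = 0000 0000 0000 0000 = 0x0000
Convert to decimal digit by digit (value = value*16 + digit):
  0 -> 0
  0*16 + 0 = 0
  0*16 + 0 = 0
  0*16 + 0 = 0
Decimal = 0

0


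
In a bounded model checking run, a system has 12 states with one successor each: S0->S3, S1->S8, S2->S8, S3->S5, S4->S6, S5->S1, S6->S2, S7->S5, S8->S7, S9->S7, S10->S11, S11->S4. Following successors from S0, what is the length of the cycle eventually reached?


Trace from S0 until a state repeats:
  S0 -> S3 -> S5 -> S1 -> S8 -> S7 -> S5
S5 first seen at step 2, revisited at step 6.
Cycle length = 6 - 2 = 4

4


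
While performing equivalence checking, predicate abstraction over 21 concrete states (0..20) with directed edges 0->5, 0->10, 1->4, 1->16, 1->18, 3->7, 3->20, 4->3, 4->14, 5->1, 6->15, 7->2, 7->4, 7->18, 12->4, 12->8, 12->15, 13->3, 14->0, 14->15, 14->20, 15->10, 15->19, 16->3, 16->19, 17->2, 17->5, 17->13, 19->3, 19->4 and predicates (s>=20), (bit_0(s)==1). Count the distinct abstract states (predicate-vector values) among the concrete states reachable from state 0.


BFS from 0:
Concrete reachable: {0, 1, 2, 3, 4, 5, 7, 10, 14, 15, 16, 18, 19, 20}
Abstract via predicates (s>=20), (bit_0(s)==1):
  (0,0) <- {0, 2, 4, 10, 14, 16, 18}
  (0,1) <- {1, 3, 5, 7, 15, 19}
  (1,0) <- {20}
Distinct abstract states = 3

3


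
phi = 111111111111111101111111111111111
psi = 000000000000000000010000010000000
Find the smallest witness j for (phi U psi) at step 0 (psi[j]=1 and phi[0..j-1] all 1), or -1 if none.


(phi U psi) at 0: need smallest j with psi[j]=1 and phi[i]=1 for all i in [0,j).
Scan from step 0:
  step 0: phi=1, psi=0 -> continue
  step 1: phi=1, psi=0 -> continue
  step 2: phi=1, psi=0 -> continue
  step 3: phi=1, psi=0 -> continue
  step 16: phi=0 -> phi-prefix broken from here
  step 19: psi=1 but phi already failed -> not a witness
  step 25: psi=1 but phi already failed -> not a witness
  end of trace: no witness -> -1
Witness step = -1

-1


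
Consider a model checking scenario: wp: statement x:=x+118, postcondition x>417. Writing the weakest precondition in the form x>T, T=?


Formula: wp(x:=E, P) = P[E/x] (substitute E for x in postcondition)
Step 1: Postcondition: x>417
Step 2: Substitute x+118 for x: x+118>417
Step 3: Solve for x: x > 417-118 = 299

299


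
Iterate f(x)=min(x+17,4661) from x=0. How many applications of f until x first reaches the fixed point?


Step 1: x=0, cap=4661, increment=17
Step 2: x grows by 17 each step until capped at 4661; fixed point is x=4661
Step 3: iterations = ceil(4661/17) = 275

275


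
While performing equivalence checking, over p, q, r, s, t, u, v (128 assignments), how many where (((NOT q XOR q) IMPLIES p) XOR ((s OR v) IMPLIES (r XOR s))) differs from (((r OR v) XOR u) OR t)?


F1 = (((NOT q XOR q) IMPLIES p) XOR ((s OR v) IMPLIES (r XOR s)))
F2 = (((r OR v) XOR u) OR t)
Evaluate both on each of 128 rows (bits = p,q,r,s,t,u,v):
  row 0 [0000000]: F1=1 F2=0 (differ) -> 1
  row 1 [0000001]: F1=0 F2=1 (differ) -> 1
  row 2 [0000010]: F1=1 F2=1 -> 0
  row 3 [0000011]: F1=0 F2=0 -> 0
  row 4 [0000100]: F1=1 F2=1 -> 0
  (every remaining row is evaluated the same way; all 128 results are listed next)
Full result column, 8 rows per line (p,q,r,s fixed per line; t,u,v runs 000..111 left to right):
  rows 0-7 [p,q,r,s=0000]: 11000101  (ones: 4)
  rows 8-15 [p,q,r,s=0001]: 10010000  (ones: 2)
  rows 16-23 [p,q,r,s=0010]: 00110000  (ones: 2)
  rows 24-31 [p,q,r,s=0011]: 11001111  (ones: 6)
  rows 32-39 [p,q,r,s=0100]: 11000101  (ones: 4)
  rows 40-47 [p,q,r,s=0101]: 10010000  (ones: 2)
  rows 48-55 [p,q,r,s=0110]: 00110000  (ones: 2)
  rows 56-63 [p,q,r,s=0111]: 11001111  (ones: 6)
  rows 64-71 [p,q,r,s=1000]: 00111010  (ones: 4)
  rows 72-79 [p,q,r,s=1001]: 01101111  (ones: 6)
  rows 80-87 [p,q,r,s=1010]: 11001111  (ones: 6)
  rows 88-95 [p,q,r,s=1011]: 00110000  (ones: 2)
  rows 96-103 [p,q,r,s=1100]: 00111010  (ones: 4)
  rows 104-111 [p,q,r,s=1101]: 01101111  (ones: 6)
  rows 112-119 [p,q,r,s=1110]: 11001111  (ones: 6)
  rows 120-127 [p,q,r,s=1111]: 00110000  (ones: 2)
Disagreements = 4+2+2+6+4+2+2+6+4+6+6+2+4+6+6+2 = 64

64


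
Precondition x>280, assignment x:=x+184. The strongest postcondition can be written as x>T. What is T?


Formula: sp(P, x:=E) = exists old_x. (x = E[old_x/x]) AND P[old_x/x] (old_x is the value of x before the assignment; eliminate old_x by solving x = E[old_x/x] for old_x)
Step 1: Precondition P: x>280, i.e. old_x > 280
Step 2: Assignment gives x = old_x + 184, so old_x = x - 184
Step 3: Substitute into P: x - 184 > 280
Step 4: Simplify: x > 280+184 = 464

464


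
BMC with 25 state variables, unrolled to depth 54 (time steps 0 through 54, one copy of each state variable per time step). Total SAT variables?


BMC unrolls to depth k, creating one copy of each state var for steps 0..k.
Step count = 54 + 1 = 55 (steps 0 through 54)
Vars per step = 25
Total = 25 * 55 = 1375

1375


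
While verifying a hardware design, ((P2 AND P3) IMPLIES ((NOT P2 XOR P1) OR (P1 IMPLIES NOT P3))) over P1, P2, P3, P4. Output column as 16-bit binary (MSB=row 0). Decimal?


Formula: ((P2 AND P3) IMPLIES ((NOT P2 XOR P1) OR (P1 IMPLIES NOT P3))) over P1, P2, P3, P4 (16 rows)
Evaluate each row (bits = P1,P2,P3,P4, MSB first):
  row 0 [0000]: ((0 AND 0) IMPLIES ((NOT 0 XOR 0) OR (0 IMPLIES NOT 0))) -> 1
  row 1 [0001]: ((0 AND 0) IMPLIES ((NOT 0 XOR 0) OR (0 IMPLIES NOT 0))) -> 1
  row 2 [0010]: ((0 AND 1) IMPLIES ((NOT 0 XOR 0) OR (0 IMPLIES NOT 1))) -> 1
  row 3 [0011]: ((0 AND 1) IMPLIES ((NOT 0 XOR 0) OR (0 IMPLIES NOT 1))) -> 1
  row 4 [0100]: ((1 AND 0) IMPLIES ((NOT 1 XOR 0) OR (0 IMPLIES NOT 0))) -> 1
  row 5 [0101]: ((1 AND 0) IMPLIES ((NOT 1 XOR 0) OR (0 IMPLIES NOT 0))) -> 1
  row 6 [0110]: ((1 AND 1) IMPLIES ((NOT 1 XOR 0) OR (0 IMPLIES NOT 1))) -> 1
  row 7 [0111]: ((1 AND 1) IMPLIES ((NOT 1 XOR 0) OR (0 IMPLIES NOT 1))) -> 1
  row 8 [1000]: ((0 AND 0) IMPLIES ((NOT 0 XOR 1) OR (1 IMPLIES NOT 0))) -> 1
  row 9 [1001]: ((0 AND 0) IMPLIES ((NOT 0 XOR 1) OR (1 IMPLIES NOT 0))) -> 1
  row 10 [1010]: ((0 AND 1) IMPLIES ((NOT 0 XOR 1) OR (1 IMPLIES NOT 1))) -> 1
  row 11 [1011]: ((0 AND 1) IMPLIES ((NOT 0 XOR 1) OR (1 IMPLIES NOT 1))) -> 1
  row 12 [1100]: ((1 AND 0) IMPLIES ((NOT 1 XOR 1) OR (1 IMPLIES NOT 0))) -> 1
  row 13 [1101]: ((1 AND 0) IMPLIES ((NOT 1 XOR 1) OR (1 IMPLIES NOT 0))) -> 1
  row 14 [1110]: ((1 AND 1) IMPLIES ((NOT 1 XOR 1) OR (1 IMPLIES NOT 1))) -> 1
  row 15 [1111]: ((1 AND 1) IMPLIES ((NOT 1 XOR 1) OR (1 IMPLIES NOT 1))) -> 1
Full result column, 4 rows per line (P1,P2 fixed per line; P3,P4 runs 00..11 left to right):
  rows 0-3 [P1,P2=00]: 1111  = hex F
  rows 4-7 [P1,P2=01]: 1111  = hex F
  rows 8-11 [P1,P2=10]: 1111  = hex F
  rows 12-15 [P1,P2=11]: 1111  = hex F
Output column (row 0 .. row 15) = 1111111111111111
Output column grouped in 4s = 1111 1111 1111 1111 = 0xFFFF
Convert to decimal digit by digit (value = value*16 + digit):
  F -> 15
  15*16 + 15 (F) = 255
  255*16 + 15 (F) = 4095
  4095*16 + 15 (F) = 65535
Decimal = 65535

65535


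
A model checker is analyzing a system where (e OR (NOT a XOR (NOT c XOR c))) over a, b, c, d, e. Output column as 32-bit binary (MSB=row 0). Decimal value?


Formula: (e OR (NOT a XOR (NOT c XOR c))) over a, b, c, d, e (32 rows)
Evaluate each row (bits = a,b,c,d,e, MSB first):
  row 0 [00000]: (0 OR (NOT 0 XOR (NOT 0 XOR 0))) -> 0
  row 1 [00001]: (1 OR (NOT 0 XOR (NOT 0 XOR 0))) -> 1
  row 2 [00010]: (0 OR (NOT 0 XOR (NOT 0 XOR 0))) -> 0
  row 3 [00011]: (1 OR (NOT 0 XOR (NOT 0 XOR 0))) -> 1
  row 4 [00100]: (0 OR (NOT 0 XOR (NOT 1 XOR 1))) -> 0
  row 5 [00101]: (1 OR (NOT 0 XOR (NOT 1 XOR 1))) -> 1
  row 6 [00110]: (0 OR (NOT 0 XOR (NOT 1 XOR 1))) -> 0
  row 7 [00111]: (1 OR (NOT 0 XOR (NOT 1 XOR 1))) -> 1
  row 8 [01000]: (0 OR (NOT 0 XOR (NOT 0 XOR 0))) -> 0
  row 9 [01001]: (1 OR (NOT 0 XOR (NOT 0 XOR 0))) -> 1
  row 10 [01010]: (0 OR (NOT 0 XOR (NOT 0 XOR 0))) -> 0
  row 11 [01011]: (1 OR (NOT 0 XOR (NOT 0 XOR 0))) -> 1
  row 12 [01100]: (0 OR (NOT 0 XOR (NOT 1 XOR 1))) -> 0
  row 13 [01101]: (1 OR (NOT 0 XOR (NOT 1 XOR 1))) -> 1
  row 14 [01110]: (0 OR (NOT 0 XOR (NOT 1 XOR 1))) -> 0
  row 15 [01111]: (1 OR (NOT 0 XOR (NOT 1 XOR 1))) -> 1
  row 16 [10000]: (0 OR (NOT 1 XOR (NOT 0 XOR 0))) -> 1
  row 17 [10001]: (1 OR (NOT 1 XOR (NOT 0 XOR 0))) -> 1
  row 18 [10010]: (0 OR (NOT 1 XOR (NOT 0 XOR 0))) -> 1
  row 19 [10011]: (1 OR (NOT 1 XOR (NOT 0 XOR 0))) -> 1
  row 20 [10100]: (0 OR (NOT 1 XOR (NOT 1 XOR 1))) -> 1
  row 21 [10101]: (1 OR (NOT 1 XOR (NOT 1 XOR 1))) -> 1
  row 22 [10110]: (0 OR (NOT 1 XOR (NOT 1 XOR 1))) -> 1
  row 23 [10111]: (1 OR (NOT 1 XOR (NOT 1 XOR 1))) -> 1
  row 24 [11000]: (0 OR (NOT 1 XOR (NOT 0 XOR 0))) -> 1
  row 25 [11001]: (1 OR (NOT 1 XOR (NOT 0 XOR 0))) -> 1
  row 26 [11010]: (0 OR (NOT 1 XOR (NOT 0 XOR 0))) -> 1
  row 27 [11011]: (1 OR (NOT 1 XOR (NOT 0 XOR 0))) -> 1
  row 28 [11100]: (0 OR (NOT 1 XOR (NOT 1 XOR 1))) -> 1
  row 29 [11101]: (1 OR (NOT 1 XOR (NOT 1 XOR 1))) -> 1
  row 30 [11110]: (0 OR (NOT 1 XOR (NOT 1 XOR 1))) -> 1
  row 31 [11111]: (1 OR (NOT 1 XOR (NOT 1 XOR 1))) -> 1
Full result column, 4 rows per line (a,b,c fixed per line; d,e runs 00..11 left to right):
  rows 0-3 [a,b,c=000]: 0101  = hex 5
  rows 4-7 [a,b,c=001]: 0101  = hex 5
  rows 8-11 [a,b,c=010]: 0101  = hex 5
  rows 12-15 [a,b,c=011]: 0101  = hex 5
  rows 16-19 [a,b,c=100]: 1111  = hex F
  rows 20-23 [a,b,c=101]: 1111  = hex F
  rows 24-27 [a,b,c=110]: 1111  = hex F
  rows 28-31 [a,b,c=111]: 1111  = hex F
Output column (row 0 .. row 31) = 01010101010101011111111111111111
Output column grouped in 4s = 0101 0101 0101 0101 1111 1111 1111 1111 = 0x5555FFFF
Convert to decimal digit by digit (value = value*16 + digit):
  5 -> 5
  5*16 + 5 = 85
  85*16 + 5 = 1365
  1365*16 + 5 = 21845
  21845*16 + 15 (F) = 349535
  349535*16 + 15 (F) = 5592575
  5592575*16 + 15 (F) = 89481215
  89481215*16 + 15 (F) = 1431699455
Decimal = 1431699455

1431699455


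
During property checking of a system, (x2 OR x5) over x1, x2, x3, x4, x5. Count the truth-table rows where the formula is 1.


Formula: (x2 OR x5) over 5 vars (32 rows)
Evaluate each row (x1, x2, x3, x4, x5 as bits, MSB first):
  row 0 [00000]: (0 OR 0) -> 0
  row 1 [00001]: (0 OR 1) -> 1
  row 2 [00010]: (0 OR 0) -> 0
  row 3 [00011]: (0 OR 1) -> 1
  row 4 [00100]: (0 OR 0) -> 0
  row 5 [00101]: (0 OR 1) -> 1
  row 6 [00110]: (0 OR 0) -> 0
  row 7 [00111]: (0 OR 1) -> 1
  row 8 [01000]: (1 OR 0) -> 1
  row 9 [01001]: (1 OR 1) -> 1
  row 10 [01010]: (1 OR 0) -> 1
  row 11 [01011]: (1 OR 1) -> 1
  row 12 [01100]: (1 OR 0) -> 1
  row 13 [01101]: (1 OR 1) -> 1
  row 14 [01110]: (1 OR 0) -> 1
  row 15 [01111]: (1 OR 1) -> 1
  row 16 [10000]: (0 OR 0) -> 0
  row 17 [10001]: (0 OR 1) -> 1
  row 18 [10010]: (0 OR 0) -> 0
  row 19 [10011]: (0 OR 1) -> 1
  row 20 [10100]: (0 OR 0) -> 0
  row 21 [10101]: (0 OR 1) -> 1
  row 22 [10110]: (0 OR 0) -> 0
  row 23 [10111]: (0 OR 1) -> 1
  row 24 [11000]: (1 OR 0) -> 1
  row 25 [11001]: (1 OR 1) -> 1
  row 26 [11010]: (1 OR 0) -> 1
  row 27 [11011]: (1 OR 1) -> 1
  row 28 [11100]: (1 OR 0) -> 1
  row 29 [11101]: (1 OR 1) -> 1
  row 30 [11110]: (1 OR 0) -> 1
  row 31 [11111]: (1 OR 1) -> 1
Full result column, 8 rows per line (x1,x2 fixed per line; x3,x4,x5 runs 000..111 left to right):
  rows 0-7 [x1,x2=00]: 01010101  (ones: 4)
  rows 8-15 [x1,x2=01]: 11111111  (ones: 8)
  rows 16-23 [x1,x2=10]: 01010101  (ones: 4)
  rows 24-31 [x1,x2=11]: 11111111  (ones: 8)
Count of 1-rows = 4+8+4+8 = 24

24


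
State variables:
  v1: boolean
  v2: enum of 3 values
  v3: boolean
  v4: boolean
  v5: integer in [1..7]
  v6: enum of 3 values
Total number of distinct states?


State space = product of domain sizes of all variables.
Domain sizes:
  v1 (boolean): 2
  v2 (enum of 3 values): 3
  v3 (boolean): 2
  v4 (boolean): 2
  v5 (integer in [1..7]): 7
  v6 (enum of 3 values): 3
Product = 2 * 3 * 2 * 2 * 7 * 3 = 504

504


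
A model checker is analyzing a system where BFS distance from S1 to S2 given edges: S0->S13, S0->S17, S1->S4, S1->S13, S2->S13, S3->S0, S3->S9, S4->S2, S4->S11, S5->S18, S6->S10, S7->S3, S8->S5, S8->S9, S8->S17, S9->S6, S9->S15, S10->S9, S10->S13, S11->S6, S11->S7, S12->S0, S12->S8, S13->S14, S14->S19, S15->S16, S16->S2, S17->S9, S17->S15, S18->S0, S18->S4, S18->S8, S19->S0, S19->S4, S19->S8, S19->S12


BFS layer-by-layer from S1:
  dist 0: {S1}
  dist 1: {S4, S13}
  dist 2: {S2, S11, S14}
  -> S2 reached at distance 2
Shortest path length = 2

2


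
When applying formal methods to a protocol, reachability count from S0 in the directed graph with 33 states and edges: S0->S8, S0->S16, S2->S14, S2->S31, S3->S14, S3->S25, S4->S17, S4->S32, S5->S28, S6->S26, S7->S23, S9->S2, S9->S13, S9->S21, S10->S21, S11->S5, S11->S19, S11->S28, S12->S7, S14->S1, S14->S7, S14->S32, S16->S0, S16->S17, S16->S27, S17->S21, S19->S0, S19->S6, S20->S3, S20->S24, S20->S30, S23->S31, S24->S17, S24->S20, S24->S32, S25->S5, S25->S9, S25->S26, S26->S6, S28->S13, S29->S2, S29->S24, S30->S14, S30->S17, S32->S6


BFS from S0:
  layer 0: {S0}
  layer 1: {S8, S16}
  layer 2: {S17, S27}
  layer 3: {S21}
Reachable set: {S0, S8, S16, S17, S21, S27}
Count = 6

6


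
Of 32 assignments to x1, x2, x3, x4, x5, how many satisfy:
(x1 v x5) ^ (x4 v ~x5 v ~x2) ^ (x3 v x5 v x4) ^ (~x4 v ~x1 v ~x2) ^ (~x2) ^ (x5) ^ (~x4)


CNF with 7 clauses over 5 vars (32 assignments).
An assignment satisfies CNF iff every clause has >=1 true literal.
Check each row (bits = x1,x2,x3,x4,x5; clause T/F shown):
  row 0 [00000]: clauses=FTFTTFT -> 0
  row 1 [00001]: clauses=TTTTTTT -> 1
  row 2 [00010]: clauses=FTTTTFF -> 0
  row 3 [00011]: clauses=TTTTTTF -> 0
  row 4 [00100]: clauses=FTTTTFT -> 0
  row 5 [00101]: clauses=TTTTTTT -> 1
  row 6 [00110]: clauses=FTTTTFF -> 0
  row 7 [00111]: clauses=TTTTTTF -> 0
  row 8 [01000]: clauses=FTFTFFT -> 0
  row 9 [01001]: clauses=TFTTFTT -> 0
  row 10 [01010]: clauses=FTTTFFF -> 0
  row 11 [01011]: clauses=TTTTFTF -> 0
  row 12 [01100]: clauses=FTTTFFT -> 0
  row 13 [01101]: clauses=TFTTFTT -> 0
  row 14 [01110]: clauses=FTTTFFF -> 0
  row 15 [01111]: clauses=TTTTFTF -> 0
  row 16 [10000]: clauses=TTFTTFT -> 0
  row 17 [10001]: clauses=TTTTTTT -> 1
  row 18 [10010]: clauses=TTTTTFF -> 0
  row 19 [10011]: clauses=TTTTTTF -> 0
  row 20 [10100]: clauses=TTTTTFT -> 0
  row 21 [10101]: clauses=TTTTTTT -> 1
  row 22 [10110]: clauses=TTTTTFF -> 0
  row 23 [10111]: clauses=TTTTTTF -> 0
  row 24 [11000]: clauses=TTFTFFT -> 0
  row 25 [11001]: clauses=TFTTFTT -> 0
  row 26 [11010]: clauses=TTTFFFF -> 0
  row 27 [11011]: clauses=TTTFFTF -> 0
  row 28 [11100]: clauses=TTTTFFT -> 0
  row 29 [11101]: clauses=TFTTFTT -> 0
  row 30 [11110]: clauses=TTTFFFF -> 0
  row 31 [11111]: clauses=TTTFFTF -> 0
Full result column, 8 rows per line (x1,x2 fixed per line; x3,x4,x5 runs 000..111 left to right):
  rows 0-7 [x1,x2=00]: 01000100  (ones: 2)
  rows 8-15 [x1,x2=01]: 00000000  (ones: 0)
  rows 16-23 [x1,x2=10]: 01000100  (ones: 2)
  rows 24-31 [x1,x2=11]: 00000000  (ones: 0)
Satisfying assignments = 2+0+2+0 = 4

4


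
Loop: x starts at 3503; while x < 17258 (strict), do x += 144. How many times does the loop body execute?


Step 1: x goes from 3503 toward 17258 by 144; the body runs while x<17258, so iterations = ceil((bound-start)/step)
Step 2: Distance=13755
Step 3: ceil(13755/144)=96

96


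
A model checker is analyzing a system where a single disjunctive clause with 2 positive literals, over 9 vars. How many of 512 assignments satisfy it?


Step 1: Total=2^9=512
Step 2: Unsat when all 2 false: 2^7=128
Step 3: Sat=512-128=384

384


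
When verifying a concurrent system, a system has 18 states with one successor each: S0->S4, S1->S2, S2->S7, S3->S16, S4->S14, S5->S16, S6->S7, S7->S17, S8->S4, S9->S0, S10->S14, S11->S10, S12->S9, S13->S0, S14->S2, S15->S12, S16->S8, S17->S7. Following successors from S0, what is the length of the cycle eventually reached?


Trace from S0 until a state repeats:
  S0 -> S4 -> S14 -> S2 -> S7 -> S17 -> S7
S7 first seen at step 4, revisited at step 6.
Cycle length = 6 - 4 = 2

2


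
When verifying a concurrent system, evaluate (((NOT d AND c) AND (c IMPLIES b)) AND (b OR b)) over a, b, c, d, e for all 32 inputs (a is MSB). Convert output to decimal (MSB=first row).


Formula: (((NOT d AND c) AND (c IMPLIES b)) AND (b OR b)) over a, b, c, d, e (32 rows)
Evaluate each row (bits = a,b,c,d,e, MSB first):
  row 0 [00000]: (((NOT 0 AND 0) AND (0 IMPLIES 0)) AND (0 OR 0)) -> 0
  row 1 [00001]: (((NOT 0 AND 0) AND (0 IMPLIES 0)) AND (0 OR 0)) -> 0
  row 2 [00010]: (((NOT 1 AND 0) AND (0 IMPLIES 0)) AND (0 OR 0)) -> 0
  row 3 [00011]: (((NOT 1 AND 0) AND (0 IMPLIES 0)) AND (0 OR 0)) -> 0
  row 4 [00100]: (((NOT 0 AND 1) AND (1 IMPLIES 0)) AND (0 OR 0)) -> 0
  row 5 [00101]: (((NOT 0 AND 1) AND (1 IMPLIES 0)) AND (0 OR 0)) -> 0
  row 6 [00110]: (((NOT 1 AND 1) AND (1 IMPLIES 0)) AND (0 OR 0)) -> 0
  row 7 [00111]: (((NOT 1 AND 1) AND (1 IMPLIES 0)) AND (0 OR 0)) -> 0
  row 8 [01000]: (((NOT 0 AND 0) AND (0 IMPLIES 1)) AND (1 OR 1)) -> 0
  row 9 [01001]: (((NOT 0 AND 0) AND (0 IMPLIES 1)) AND (1 OR 1)) -> 0
  row 10 [01010]: (((NOT 1 AND 0) AND (0 IMPLIES 1)) AND (1 OR 1)) -> 0
  row 11 [01011]: (((NOT 1 AND 0) AND (0 IMPLIES 1)) AND (1 OR 1)) -> 0
  row 12 [01100]: (((NOT 0 AND 1) AND (1 IMPLIES 1)) AND (1 OR 1)) -> 1
  row 13 [01101]: (((NOT 0 AND 1) AND (1 IMPLIES 1)) AND (1 OR 1)) -> 1
  row 14 [01110]: (((NOT 1 AND 1) AND (1 IMPLIES 1)) AND (1 OR 1)) -> 0
  row 15 [01111]: (((NOT 1 AND 1) AND (1 IMPLIES 1)) AND (1 OR 1)) -> 0
  row 16 [10000]: (((NOT 0 AND 0) AND (0 IMPLIES 0)) AND (0 OR 0)) -> 0
  row 17 [10001]: (((NOT 0 AND 0) AND (0 IMPLIES 0)) AND (0 OR 0)) -> 0
  row 18 [10010]: (((NOT 1 AND 0) AND (0 IMPLIES 0)) AND (0 OR 0)) -> 0
  row 19 [10011]: (((NOT 1 AND 0) AND (0 IMPLIES 0)) AND (0 OR 0)) -> 0
  row 20 [10100]: (((NOT 0 AND 1) AND (1 IMPLIES 0)) AND (0 OR 0)) -> 0
  row 21 [10101]: (((NOT 0 AND 1) AND (1 IMPLIES 0)) AND (0 OR 0)) -> 0
  row 22 [10110]: (((NOT 1 AND 1) AND (1 IMPLIES 0)) AND (0 OR 0)) -> 0
  row 23 [10111]: (((NOT 1 AND 1) AND (1 IMPLIES 0)) AND (0 OR 0)) -> 0
  row 24 [11000]: (((NOT 0 AND 0) AND (0 IMPLIES 1)) AND (1 OR 1)) -> 0
  row 25 [11001]: (((NOT 0 AND 0) AND (0 IMPLIES 1)) AND (1 OR 1)) -> 0
  row 26 [11010]: (((NOT 1 AND 0) AND (0 IMPLIES 1)) AND (1 OR 1)) -> 0
  row 27 [11011]: (((NOT 1 AND 0) AND (0 IMPLIES 1)) AND (1 OR 1)) -> 0
  row 28 [11100]: (((NOT 0 AND 1) AND (1 IMPLIES 1)) AND (1 OR 1)) -> 1
  row 29 [11101]: (((NOT 0 AND 1) AND (1 IMPLIES 1)) AND (1 OR 1)) -> 1
  row 30 [11110]: (((NOT 1 AND 1) AND (1 IMPLIES 1)) AND (1 OR 1)) -> 0
  row 31 [11111]: (((NOT 1 AND 1) AND (1 IMPLIES 1)) AND (1 OR 1)) -> 0
Full result column, 4 rows per line (a,b,c fixed per line; d,e runs 00..11 left to right):
  rows 0-3 [a,b,c=000]: 0000  = hex 0
  rows 4-7 [a,b,c=001]: 0000  = hex 0
  rows 8-11 [a,b,c=010]: 0000  = hex 0
  rows 12-15 [a,b,c=011]: 1100  = hex C
  rows 16-19 [a,b,c=100]: 0000  = hex 0
  rows 20-23 [a,b,c=101]: 0000  = hex 0
  rows 24-27 [a,b,c=110]: 0000  = hex 0
  rows 28-31 [a,b,c=111]: 1100  = hex C
Output column (row 0 .. row 31) = 00000000000011000000000000001100
Output column grouped in 4s = 0000 0000 0000 1100 0000 0000 0000 1100 = 0x000C000C
Convert to decimal digit by digit (value = value*16 + digit):
  0 -> 0
  0*16 + 0 = 0
  0*16 + 0 = 0
  0*16 + 12 (C) = 12
  12*16 + 0 = 192
  192*16 + 0 = 3072
  3072*16 + 0 = 49152
  49152*16 + 12 (C) = 786444
Decimal = 786444

786444


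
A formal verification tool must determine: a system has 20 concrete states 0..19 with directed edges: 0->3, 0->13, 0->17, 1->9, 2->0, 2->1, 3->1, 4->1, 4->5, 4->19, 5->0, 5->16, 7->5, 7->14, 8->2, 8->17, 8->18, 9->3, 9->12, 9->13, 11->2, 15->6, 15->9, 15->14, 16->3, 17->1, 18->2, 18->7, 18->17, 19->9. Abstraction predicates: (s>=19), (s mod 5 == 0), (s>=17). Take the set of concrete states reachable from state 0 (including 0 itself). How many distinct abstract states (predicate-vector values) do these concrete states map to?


BFS from 0:
Concrete reachable: {0, 1, 3, 9, 12, 13, 17}
Abstract via predicates (s>=19), (s mod 5 == 0), (s>=17):
  (0,0,0) <- {1, 3, 9, 12, 13}
  (0,0,1) <- {17}
  (0,1,0) <- {0}
Distinct abstract states = 3

3


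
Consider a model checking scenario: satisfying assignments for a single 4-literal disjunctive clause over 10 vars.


Step 1: Total=2^10=1024
Step 2: Unsat when all 4 false: 2^6=64
Step 3: Sat=1024-64=960

960


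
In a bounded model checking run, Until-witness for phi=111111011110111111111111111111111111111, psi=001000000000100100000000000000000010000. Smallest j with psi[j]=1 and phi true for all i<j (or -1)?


(phi U psi) at 0: need smallest j with psi[j]=1 and phi[i]=1 for all i in [0,j).
Scan from step 0:
  step 0: phi=1, psi=0 -> continue
  step 1: phi=1, psi=0 -> continue
  step 2: psi=1 and phi held for [0,2) -> witness found
Witness step = 2

2


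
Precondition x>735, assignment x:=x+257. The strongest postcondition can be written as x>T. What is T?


Formula: sp(P, x:=E) = exists old_x. (x = E[old_x/x]) AND P[old_x/x] (old_x is the value of x before the assignment; eliminate old_x by solving x = E[old_x/x] for old_x)
Step 1: Precondition P: x>735, i.e. old_x > 735
Step 2: Assignment gives x = old_x + 257, so old_x = x - 257
Step 3: Substitute into P: x - 257 > 735
Step 4: Simplify: x > 735+257 = 992

992


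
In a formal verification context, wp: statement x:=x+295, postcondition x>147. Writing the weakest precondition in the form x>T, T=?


Formula: wp(x:=E, P) = P[E/x] (substitute E for x in postcondition)
Step 1: Postcondition: x>147
Step 2: Substitute x+295 for x: x+295>147
Step 3: Solve for x: x > 147-295 = -148

-148


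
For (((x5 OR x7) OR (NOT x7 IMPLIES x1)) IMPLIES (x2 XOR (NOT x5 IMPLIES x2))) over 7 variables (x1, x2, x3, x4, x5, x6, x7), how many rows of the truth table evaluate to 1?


Formula: (((x5 OR x7) OR (NOT x7 IMPLIES x1)) IMPLIES (x2 XOR (NOT x5 IMPLIES x2))) over 7 vars (128 rows)
Evaluate each row (x1, x2, x3, x4, x5, x6, x7 as bits, MSB first):
  row 0 [0000000]: (((0 OR 0) OR (NOT 0 IMPLIES 0)) IMPLIES (0 XOR (NOT 0 IMPLIES 0))) -> 1
  row 1 [0000001]: (((0 OR 1) OR (NOT 1 IMPLIES 0)) IMPLIES (0 XOR (NOT 0 IMPLIES 0))) -> 0
  row 2 [0000010]: (((0 OR 0) OR (NOT 0 IMPLIES 0)) IMPLIES (0 XOR (NOT 0 IMPLIES 0))) -> 1
  row 3 [0000011]: (((0 OR 1) OR (NOT 1 IMPLIES 0)) IMPLIES (0 XOR (NOT 0 IMPLIES 0))) -> 0
  row 4 [0000100]: (((1 OR 0) OR (NOT 0 IMPLIES 0)) IMPLIES (0 XOR (NOT 1 IMPLIES 0))) -> 1
  (every remaining row is evaluated the same way; all 128 results are listed next)
Full result column, 8 rows per line (x1,x2,x3,x4 fixed per line; x5,x6,x7 runs 000..111 left to right):
  rows 0-7 [x1,x2,x3,x4=0000]: 10101111  (ones: 6)
  rows 8-15 [x1,x2,x3,x4=0001]: 10101111  (ones: 6)
  rows 16-23 [x1,x2,x3,x4=0010]: 10101111  (ones: 6)
  rows 24-31 [x1,x2,x3,x4=0011]: 10101111  (ones: 6)
  rows 32-39 [x1,x2,x3,x4=0100]: 10100000  (ones: 2)
  rows 40-47 [x1,x2,x3,x4=0101]: 10100000  (ones: 2)
  rows 48-55 [x1,x2,x3,x4=0110]: 10100000  (ones: 2)
  rows 56-63 [x1,x2,x3,x4=0111]: 10100000  (ones: 2)
  rows 64-71 [x1,x2,x3,x4=1000]: 00001111  (ones: 4)
  rows 72-79 [x1,x2,x3,x4=1001]: 00001111  (ones: 4)
  rows 80-87 [x1,x2,x3,x4=1010]: 00001111  (ones: 4)
  rows 88-95 [x1,x2,x3,x4=1011]: 00001111  (ones: 4)
  rows 96-103 [x1,x2,x3,x4=1100]: 00000000  (ones: 0)
  rows 104-111 [x1,x2,x3,x4=1101]: 00000000  (ones: 0)
  rows 112-119 [x1,x2,x3,x4=1110]: 00000000  (ones: 0)
  rows 120-127 [x1,x2,x3,x4=1111]: 00000000  (ones: 0)
Count of 1-rows = 6+6+6+6+2+2+2+2+4+4+4+4+0+0+0+0 = 48

48


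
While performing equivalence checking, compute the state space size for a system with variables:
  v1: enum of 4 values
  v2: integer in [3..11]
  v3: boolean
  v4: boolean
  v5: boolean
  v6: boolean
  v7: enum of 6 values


State space = product of domain sizes of all variables.
Domain sizes:
  v1 (enum of 4 values): 4
  v2 (integer in [3..11]): 9
  v3 (boolean): 2
  v4 (boolean): 2
  v5 (boolean): 2
  v6 (boolean): 2
  v7 (enum of 6 values): 6
Product = 4 * 9 * 2 * 2 * 2 * 2 * 6 = 3456

3456


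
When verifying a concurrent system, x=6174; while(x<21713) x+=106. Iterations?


Step 1: x goes from 6174 toward 21713 by 106; the body runs while x<21713, so iterations = ceil((bound-start)/step)
Step 2: Distance=15539
Step 3: ceil(15539/106)=147

147


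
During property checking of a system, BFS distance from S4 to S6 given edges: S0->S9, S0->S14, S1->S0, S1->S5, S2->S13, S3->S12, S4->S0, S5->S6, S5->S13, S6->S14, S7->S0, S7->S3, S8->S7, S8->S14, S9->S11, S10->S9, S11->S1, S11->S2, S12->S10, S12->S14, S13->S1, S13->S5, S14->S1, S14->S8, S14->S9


BFS layer-by-layer from S4:
  dist 0: {S4}
  dist 1: {S0}
  dist 2: {S9, S14}
  dist 3: {S1, S8, S11}
  dist 4: {S2, S5, S7}
  dist 5: {S3, S6, S13}
  -> S6 reached at distance 5
Shortest path length = 5

5


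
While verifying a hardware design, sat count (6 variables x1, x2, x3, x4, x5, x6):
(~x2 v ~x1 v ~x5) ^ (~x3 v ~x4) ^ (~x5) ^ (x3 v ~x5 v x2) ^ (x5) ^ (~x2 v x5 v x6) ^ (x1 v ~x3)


CNF with 7 clauses over 6 vars (64 assignments).
An assignment satisfies CNF iff every clause has >=1 true literal.
Check each row (bits = x1,x2,x3,x4,x5,x6; clause T/F shown):
  row 0 [000000]: clauses=TTTTFTT -> 0
  row 1 [000001]: clauses=TTTTFTT -> 0
  row 2 [000010]: clauses=TTFFTTT -> 0
  row 3 [000011]: clauses=TTFFTTT -> 0
  row 4 [000100]: clauses=TTTTFTT -> 0
  (every remaining row is evaluated the same way; all 64 results are listed next)
Full result column, 8 rows per line (x1,x2,x3 fixed per line; x4,x5,x6 runs 000..111 left to right):
  rows 0-7 [x1,x2,x3=000]: 00000000  (ones: 0)
  rows 8-15 [x1,x2,x3=001]: 00000000  (ones: 0)
  rows 16-23 [x1,x2,x3=010]: 00000000  (ones: 0)
  rows 24-31 [x1,x2,x3=011]: 00000000  (ones: 0)
  rows 32-39 [x1,x2,x3=100]: 00000000  (ones: 0)
  rows 40-47 [x1,x2,x3=101]: 00000000  (ones: 0)
  rows 48-55 [x1,x2,x3=110]: 00000000  (ones: 0)
  rows 56-63 [x1,x2,x3=111]: 00000000  (ones: 0)
Satisfying assignments = 0+0+0+0+0+0+0+0 = 0

0


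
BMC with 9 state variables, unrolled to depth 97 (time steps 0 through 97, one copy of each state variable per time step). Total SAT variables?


BMC unrolls to depth k, creating one copy of each state var for steps 0..k.
Step count = 97 + 1 = 98 (steps 0 through 97)
Vars per step = 9
Total = 9 * 98 = 882

882


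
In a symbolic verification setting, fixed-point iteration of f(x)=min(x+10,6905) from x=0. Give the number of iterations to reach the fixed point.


Step 1: x=0, cap=6905, increment=10
Step 2: x grows by 10 each step until capped at 6905; fixed point is x=6905
Step 3: iterations = ceil(6905/10) = 691

691


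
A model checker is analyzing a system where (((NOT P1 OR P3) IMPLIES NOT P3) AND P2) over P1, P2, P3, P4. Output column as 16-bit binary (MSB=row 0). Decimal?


Formula: (((NOT P1 OR P3) IMPLIES NOT P3) AND P2) over P1, P2, P3, P4 (16 rows)
Evaluate each row (bits = P1,P2,P3,P4, MSB first):
  row 0 [0000]: (((NOT 0 OR 0) IMPLIES NOT 0) AND 0) -> 0
  row 1 [0001]: (((NOT 0 OR 0) IMPLIES NOT 0) AND 0) -> 0
  row 2 [0010]: (((NOT 0 OR 1) IMPLIES NOT 1) AND 0) -> 0
  row 3 [0011]: (((NOT 0 OR 1) IMPLIES NOT 1) AND 0) -> 0
  row 4 [0100]: (((NOT 0 OR 0) IMPLIES NOT 0) AND 1) -> 1
  row 5 [0101]: (((NOT 0 OR 0) IMPLIES NOT 0) AND 1) -> 1
  row 6 [0110]: (((NOT 0 OR 1) IMPLIES NOT 1) AND 1) -> 0
  row 7 [0111]: (((NOT 0 OR 1) IMPLIES NOT 1) AND 1) -> 0
  row 8 [1000]: (((NOT 1 OR 0) IMPLIES NOT 0) AND 0) -> 0
  row 9 [1001]: (((NOT 1 OR 0) IMPLIES NOT 0) AND 0) -> 0
  row 10 [1010]: (((NOT 1 OR 1) IMPLIES NOT 1) AND 0) -> 0
  row 11 [1011]: (((NOT 1 OR 1) IMPLIES NOT 1) AND 0) -> 0
  row 12 [1100]: (((NOT 1 OR 0) IMPLIES NOT 0) AND 1) -> 1
  row 13 [1101]: (((NOT 1 OR 0) IMPLIES NOT 0) AND 1) -> 1
  row 14 [1110]: (((NOT 1 OR 1) IMPLIES NOT 1) AND 1) -> 0
  row 15 [1111]: (((NOT 1 OR 1) IMPLIES NOT 1) AND 1) -> 0
Full result column, 4 rows per line (P1,P2 fixed per line; P3,P4 runs 00..11 left to right):
  rows 0-3 [P1,P2=00]: 0000  = hex 0
  rows 4-7 [P1,P2=01]: 1100  = hex C
  rows 8-11 [P1,P2=10]: 0000  = hex 0
  rows 12-15 [P1,P2=11]: 1100  = hex C
Output column (row 0 .. row 15) = 0000110000001100
Output column grouped in 4s = 0000 1100 0000 1100 = 0x0C0C
Convert to decimal digit by digit (value = value*16 + digit):
  0 -> 0
  0*16 + 12 (C) = 12
  12*16 + 0 = 192
  192*16 + 12 (C) = 3084
Decimal = 3084

3084
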